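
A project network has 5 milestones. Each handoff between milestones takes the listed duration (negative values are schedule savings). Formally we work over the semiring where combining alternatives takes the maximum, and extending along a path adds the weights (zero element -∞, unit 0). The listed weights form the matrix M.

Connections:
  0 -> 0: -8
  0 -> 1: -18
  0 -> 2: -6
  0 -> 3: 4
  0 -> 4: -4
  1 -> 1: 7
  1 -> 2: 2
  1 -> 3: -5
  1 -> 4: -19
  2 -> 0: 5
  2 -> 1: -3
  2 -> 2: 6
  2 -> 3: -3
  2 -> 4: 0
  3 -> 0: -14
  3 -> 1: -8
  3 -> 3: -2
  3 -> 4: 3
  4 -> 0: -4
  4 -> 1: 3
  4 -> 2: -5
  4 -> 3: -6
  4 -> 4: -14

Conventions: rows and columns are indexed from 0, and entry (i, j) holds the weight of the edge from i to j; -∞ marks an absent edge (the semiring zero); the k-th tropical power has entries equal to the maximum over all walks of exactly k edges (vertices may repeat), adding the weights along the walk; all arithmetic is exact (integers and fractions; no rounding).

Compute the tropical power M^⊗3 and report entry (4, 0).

M^⊗2:
  [-1, -1, 0, 2, 7]
  [7, 14, 9, 2, 2]
  [11, 4, 12, 9, 6]
  [-1, 6, -2, -3, 1]
  [0, 10, 5, 0, -3]
M^⊗3:
  [5, 10, 6, 3, 5]
  [14, 21, 16, 11, 9]
  [17, 11, 18, 15, 12]
  [3, 13, 8, 3, 0]
  [10, 17, 12, 5, 5]
Key observation: the optimum is the walk 4->1->2->0, with weight 3 + 2 + 5 = 10.
Optimal value attained by: walk 4->1->2->0.
Answer: (M^⊗3)[4][0] = 10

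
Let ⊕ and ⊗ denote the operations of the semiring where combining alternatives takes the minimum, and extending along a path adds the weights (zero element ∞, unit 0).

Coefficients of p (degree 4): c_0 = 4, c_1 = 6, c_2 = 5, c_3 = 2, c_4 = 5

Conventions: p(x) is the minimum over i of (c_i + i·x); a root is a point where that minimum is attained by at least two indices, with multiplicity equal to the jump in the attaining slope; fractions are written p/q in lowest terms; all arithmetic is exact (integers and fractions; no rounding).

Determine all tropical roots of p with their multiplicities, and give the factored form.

hull edge (i=0, c=4) to (i=3, c=2): slope -2/3, span 3
hull edge (i=3, c=2) to (i=4, c=5): slope 3, span 1
Factored form: p(x) = 5 ⊗ (x ⊕ (-3)) ⊗ (x ⊕ 2/3) ⊗ (x ⊕ 2/3) ⊗ (x ⊕ 2/3)
Answer: roots = -3 (mult 1), 2/3 (mult 3)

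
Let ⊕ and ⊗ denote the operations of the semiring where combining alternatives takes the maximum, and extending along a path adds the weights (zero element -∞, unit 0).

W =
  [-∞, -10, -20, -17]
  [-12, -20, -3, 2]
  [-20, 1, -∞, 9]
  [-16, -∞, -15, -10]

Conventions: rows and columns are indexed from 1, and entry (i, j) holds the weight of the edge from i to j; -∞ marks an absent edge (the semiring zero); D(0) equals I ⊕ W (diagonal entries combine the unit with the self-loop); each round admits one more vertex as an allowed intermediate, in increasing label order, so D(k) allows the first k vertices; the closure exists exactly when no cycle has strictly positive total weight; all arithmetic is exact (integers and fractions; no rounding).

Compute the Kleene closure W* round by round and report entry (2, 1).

D(0):
  [0, -10, -20, -17]
  [-12, 0, -3, 2]
  [-20, 1, 0, 9]
  [-16, -∞, -15, 0]
D(1):
  [0, -10, -20, -17]
  [-12, 0, -3, 2]
  [-20, 1, 0, 9]
  [-16, -26, -15, 0]
D(2):
  [0, -10, -13, -8]
  [-12, 0, -3, 2]
  [-11, 1, 0, 9]
  [-16, -26, -15, 0]
D(3):
  [0, -10, -13, -4]
  [-12, 0, -3, 6]
  [-11, 1, 0, 9]
  [-16, -14, -15, 0]
D(4):
  [0, -10, -13, -4]
  [-10, 0, -3, 6]
  [-7, 1, 0, 9]
  [-16, -14, -15, 0]
Answer: W*[2][1] = -10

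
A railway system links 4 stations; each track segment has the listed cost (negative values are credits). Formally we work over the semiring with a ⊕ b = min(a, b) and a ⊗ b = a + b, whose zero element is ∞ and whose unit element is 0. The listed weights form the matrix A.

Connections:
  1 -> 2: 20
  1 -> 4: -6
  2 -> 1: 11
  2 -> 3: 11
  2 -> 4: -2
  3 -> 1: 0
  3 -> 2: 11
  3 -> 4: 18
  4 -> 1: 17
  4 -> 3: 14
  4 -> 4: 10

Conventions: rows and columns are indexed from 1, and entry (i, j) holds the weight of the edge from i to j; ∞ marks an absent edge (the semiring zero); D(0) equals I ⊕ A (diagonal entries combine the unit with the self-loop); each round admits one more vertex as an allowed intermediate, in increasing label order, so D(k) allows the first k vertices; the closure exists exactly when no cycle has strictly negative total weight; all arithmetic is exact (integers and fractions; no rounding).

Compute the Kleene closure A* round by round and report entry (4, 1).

D(0):
  [0, 20, ∞, -6]
  [11, 0, 11, -2]
  [0, 11, 0, 18]
  [17, ∞, 14, 0]
D(1):
  [0, 20, ∞, -6]
  [11, 0, 11, -2]
  [0, 11, 0, -6]
  [17, 37, 14, 0]
D(2):
  [0, 20, 31, -6]
  [11, 0, 11, -2]
  [0, 11, 0, -6]
  [17, 37, 14, 0]
D(3):
  [0, 20, 31, -6]
  [11, 0, 11, -2]
  [0, 11, 0, -6]
  [14, 25, 14, 0]
D(4):
  [0, 19, 8, -6]
  [11, 0, 11, -2]
  [0, 11, 0, -6]
  [14, 25, 14, 0]
Answer: A*[4][1] = 14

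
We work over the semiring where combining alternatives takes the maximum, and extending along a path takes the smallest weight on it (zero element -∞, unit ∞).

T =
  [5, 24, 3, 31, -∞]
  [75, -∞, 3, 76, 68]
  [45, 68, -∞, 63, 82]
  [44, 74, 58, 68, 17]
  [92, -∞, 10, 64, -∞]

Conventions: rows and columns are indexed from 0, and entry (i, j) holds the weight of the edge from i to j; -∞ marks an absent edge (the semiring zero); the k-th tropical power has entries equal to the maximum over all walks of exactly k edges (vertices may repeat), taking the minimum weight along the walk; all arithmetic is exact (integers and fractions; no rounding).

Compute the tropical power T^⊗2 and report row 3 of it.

T^⊗2:
  [31, 31, 31, 31, 24]
  [68, 74, 58, 68, 17]
  [82, 63, 58, 68, 68]
  [74, 68, 58, 74, 68]
  [44, 64, 58, 64, 17]
Answer: row 3 of T^⊗2 = [74, 68, 58, 74, 68]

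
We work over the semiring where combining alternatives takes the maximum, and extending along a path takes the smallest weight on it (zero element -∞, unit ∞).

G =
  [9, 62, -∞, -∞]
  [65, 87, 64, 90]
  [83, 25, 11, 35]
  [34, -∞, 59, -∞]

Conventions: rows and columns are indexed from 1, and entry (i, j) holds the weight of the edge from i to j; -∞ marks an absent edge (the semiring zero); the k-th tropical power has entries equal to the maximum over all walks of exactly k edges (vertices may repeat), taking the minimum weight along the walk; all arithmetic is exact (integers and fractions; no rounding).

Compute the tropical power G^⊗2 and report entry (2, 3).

G^⊗2:
  [62, 62, 62, 62]
  [65, 87, 64, 87]
  [34, 62, 35, 25]
  [59, 34, 11, 35]
Key observation: the optimum is the walk 2->2->3, with weight 87 min 64 = 64.
Optimal value attained by: walk 2->2->3.
Answer: (G^⊗2)[2][3] = 64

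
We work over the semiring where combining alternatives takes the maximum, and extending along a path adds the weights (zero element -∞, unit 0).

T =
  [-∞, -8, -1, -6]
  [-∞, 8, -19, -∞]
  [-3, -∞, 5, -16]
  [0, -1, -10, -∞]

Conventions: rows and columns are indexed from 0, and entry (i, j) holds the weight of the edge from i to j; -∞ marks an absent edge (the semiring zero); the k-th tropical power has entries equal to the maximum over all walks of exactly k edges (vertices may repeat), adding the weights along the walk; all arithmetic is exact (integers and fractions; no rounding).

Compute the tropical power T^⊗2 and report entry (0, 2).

T^⊗2:
  [-4, 0, 4, -17]
  [-22, 16, -11, -35]
  [2, -11, 10, -9]
  [-13, 7, -1, -6]
Key observation: the optimum is the walk 0->2->2, with weight (-1) + 5 = 4.
Optimal value attained by: walk 0->2->2.
Answer: (T^⊗2)[0][2] = 4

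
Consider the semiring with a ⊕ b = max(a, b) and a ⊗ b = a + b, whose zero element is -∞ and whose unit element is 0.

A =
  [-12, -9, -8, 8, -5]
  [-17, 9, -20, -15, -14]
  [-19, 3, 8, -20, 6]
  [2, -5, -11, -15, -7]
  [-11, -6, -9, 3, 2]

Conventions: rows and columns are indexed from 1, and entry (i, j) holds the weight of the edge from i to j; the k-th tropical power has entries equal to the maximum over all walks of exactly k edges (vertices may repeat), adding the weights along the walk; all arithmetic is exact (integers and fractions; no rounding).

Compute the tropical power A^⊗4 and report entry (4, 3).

A^⊗2:
  [10, 3, 0, -2, 1]
  [-8, 18, -11, -6, -5]
  [-5, 12, 16, 9, 14]
  [-10, 4, -3, 10, -3]
  [5, 3, -1, 5, 4]
A^⊗3:
  [0, 12, 8, 18, 6]
  [1, 27, -2, 3, 4]
  [11, 21, 24, 17, 22]
  [12, 13, 5, 0, 3]
  [7, 12, 7, 13, 6]
A^⊗4:
  [20, 21, 16, 9, 14]
  [10, 36, 7, 12, 13]
  [19, 30, 32, 25, 30]
  [2, 22, 13, 20, 11]
  [15, 21, 15, 15, 13]
Key observation: the optimum is the walk 4->3->3->3->3, with weight (-11) + 8 + 8 + 8 = 13.
Optimal value attained by: walk 4->3->3->3->3.
Answer: (A^⊗4)[4][3] = 13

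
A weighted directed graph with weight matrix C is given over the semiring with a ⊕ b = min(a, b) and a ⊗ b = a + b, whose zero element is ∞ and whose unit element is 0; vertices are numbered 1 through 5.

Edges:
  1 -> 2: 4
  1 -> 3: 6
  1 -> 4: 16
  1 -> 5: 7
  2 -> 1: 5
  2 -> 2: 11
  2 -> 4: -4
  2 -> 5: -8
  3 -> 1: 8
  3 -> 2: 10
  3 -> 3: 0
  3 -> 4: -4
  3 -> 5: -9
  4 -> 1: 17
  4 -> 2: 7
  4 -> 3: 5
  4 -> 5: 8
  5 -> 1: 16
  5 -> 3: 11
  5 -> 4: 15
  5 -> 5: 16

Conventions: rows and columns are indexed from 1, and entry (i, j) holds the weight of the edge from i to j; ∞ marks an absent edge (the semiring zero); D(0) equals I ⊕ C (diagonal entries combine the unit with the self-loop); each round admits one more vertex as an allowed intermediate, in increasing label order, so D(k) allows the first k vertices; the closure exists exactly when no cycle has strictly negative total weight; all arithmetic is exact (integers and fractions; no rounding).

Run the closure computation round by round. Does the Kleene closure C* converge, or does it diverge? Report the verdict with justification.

D(0):
  [0, 4, 6, 16, 7]
  [5, 0, ∞, -4, -8]
  [8, 10, 0, -4, -9]
  [17, 7, 5, 0, 8]
  [16, ∞, 11, 15, 0]
D(1):
  [0, 4, 6, 16, 7]
  [5, 0, 11, -4, -8]
  [8, 10, 0, -4, -9]
  [17, 7, 5, 0, 8]
  [16, 20, 11, 15, 0]
D(2):
  [0, 4, 6, 0, -4]
  [5, 0, 11, -4, -8]
  [8, 10, 0, -4, -9]
  [12, 7, 5, 0, -1]
  [16, 20, 11, 15, 0]
D(3):
  [0, 4, 6, 0, -4]
  [5, 0, 11, -4, -8]
  [8, 10, 0, -4, -9]
  [12, 7, 5, 0, -4]
  [16, 20, 11, 7, 0]
D(4):
  [0, 4, 5, 0, -4]
  [5, 0, 1, -4, -8]
  [8, 3, 0, -4, -9]
  [12, 7, 5, 0, -4]
  [16, 14, 11, 7, 0]
D(5):
  [0, 4, 5, 0, -4]
  [5, 0, 1, -4, -8]
  [7, 3, 0, -4, -9]
  [12, 7, 5, 0, -4]
  [16, 14, 11, 7, 0]
Key observation: every diagonal entry stays at the unit through all rounds, so no improving cycle exists.
Answer: CONVERGES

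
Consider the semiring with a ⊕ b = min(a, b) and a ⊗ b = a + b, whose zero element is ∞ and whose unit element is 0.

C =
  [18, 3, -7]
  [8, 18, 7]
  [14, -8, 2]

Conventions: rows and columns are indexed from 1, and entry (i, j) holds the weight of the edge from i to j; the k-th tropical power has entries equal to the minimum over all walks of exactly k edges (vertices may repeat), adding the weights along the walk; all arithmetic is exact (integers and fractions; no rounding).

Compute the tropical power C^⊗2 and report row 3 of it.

C^⊗2:
  [7, -15, -5]
  [21, -1, 1]
  [0, -6, -1]
Answer: row 3 of C^⊗2 = [0, -6, -1]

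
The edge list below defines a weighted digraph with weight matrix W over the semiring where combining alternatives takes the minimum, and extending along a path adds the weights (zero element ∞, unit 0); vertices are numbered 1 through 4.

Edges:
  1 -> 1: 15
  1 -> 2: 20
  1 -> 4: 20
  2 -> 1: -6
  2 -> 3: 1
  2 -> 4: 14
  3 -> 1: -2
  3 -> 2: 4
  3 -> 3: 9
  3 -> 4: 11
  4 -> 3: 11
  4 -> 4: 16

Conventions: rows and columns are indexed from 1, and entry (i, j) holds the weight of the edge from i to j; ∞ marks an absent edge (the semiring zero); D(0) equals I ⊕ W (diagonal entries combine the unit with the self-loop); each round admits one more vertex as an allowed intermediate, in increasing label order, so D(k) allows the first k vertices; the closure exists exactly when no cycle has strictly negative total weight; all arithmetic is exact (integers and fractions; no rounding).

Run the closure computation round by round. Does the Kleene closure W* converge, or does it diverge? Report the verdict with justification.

D(0):
  [0, 20, ∞, 20]
  [-6, 0, 1, 14]
  [-2, 4, 0, 11]
  [∞, ∞, 11, 0]
D(1):
  [0, 20, ∞, 20]
  [-6, 0, 1, 14]
  [-2, 4, 0, 11]
  [∞, ∞, 11, 0]
D(2):
  [0, 20, 21, 20]
  [-6, 0, 1, 14]
  [-2, 4, 0, 11]
  [∞, ∞, 11, 0]
D(3):
  [0, 20, 21, 20]
  [-6, 0, 1, 12]
  [-2, 4, 0, 11]
  [9, 15, 11, 0]
D(4):
  [0, 20, 21, 20]
  [-6, 0, 1, 12]
  [-2, 4, 0, 11]
  [9, 15, 11, 0]
Key observation: every diagonal entry stays at the unit through all rounds, so no improving cycle exists.
Answer: CONVERGES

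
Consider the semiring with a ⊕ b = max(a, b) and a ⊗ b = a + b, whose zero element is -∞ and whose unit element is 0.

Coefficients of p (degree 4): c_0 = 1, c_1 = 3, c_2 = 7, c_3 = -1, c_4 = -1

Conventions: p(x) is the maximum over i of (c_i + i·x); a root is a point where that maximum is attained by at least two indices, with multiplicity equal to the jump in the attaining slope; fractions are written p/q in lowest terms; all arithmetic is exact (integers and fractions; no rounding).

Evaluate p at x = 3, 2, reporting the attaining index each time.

p(3) = max(1+0·3=1, 3+1·3=6, 7+2·3=13, -1+3·3=8, -1+4·3=11) = 13 (attained by i=2)
p(2) = max(1+0·2=1, 3+1·2=5, 7+2·2=11, -1+3·2=5, -1+4·2=7) = 11 (attained by i=2)
Answer: p(3) = 13; p(2) = 11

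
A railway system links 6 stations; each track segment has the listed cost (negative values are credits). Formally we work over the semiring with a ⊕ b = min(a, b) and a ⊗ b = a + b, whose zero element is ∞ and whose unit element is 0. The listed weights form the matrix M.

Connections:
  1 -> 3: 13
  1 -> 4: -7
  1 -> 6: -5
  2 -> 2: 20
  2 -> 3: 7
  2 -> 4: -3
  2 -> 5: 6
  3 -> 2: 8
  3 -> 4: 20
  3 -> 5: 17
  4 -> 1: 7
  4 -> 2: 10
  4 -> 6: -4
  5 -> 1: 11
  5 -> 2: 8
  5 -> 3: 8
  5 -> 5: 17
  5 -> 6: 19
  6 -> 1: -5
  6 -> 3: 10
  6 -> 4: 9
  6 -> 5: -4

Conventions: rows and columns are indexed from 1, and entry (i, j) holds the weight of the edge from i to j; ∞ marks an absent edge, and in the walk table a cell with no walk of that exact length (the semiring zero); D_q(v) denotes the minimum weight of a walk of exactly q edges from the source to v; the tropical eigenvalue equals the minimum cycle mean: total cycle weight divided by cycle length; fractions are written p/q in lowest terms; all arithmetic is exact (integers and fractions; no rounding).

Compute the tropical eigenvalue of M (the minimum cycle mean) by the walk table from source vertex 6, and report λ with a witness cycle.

q=0: [∞, ∞, ∞, ∞, ∞, 0]
q=1: [-5, ∞, 10, 9, -4, ∞]
q=2: [7, 4, 4, -12, 13, -10]
q=3: [-15, -2, 0, -1, -14, -16]
q=4: [-21, -6, -6, -22, -20, -20]
q=5: [-25, -12, -12, -28, -24, -26]
q=6: [-31, -18, -16, -32, -30, -32]
Optimal cycle mean attained by: cycle 1->4->6->1, total (-7) + (-4) + (-5), length 3.
Answer: λ = -16/3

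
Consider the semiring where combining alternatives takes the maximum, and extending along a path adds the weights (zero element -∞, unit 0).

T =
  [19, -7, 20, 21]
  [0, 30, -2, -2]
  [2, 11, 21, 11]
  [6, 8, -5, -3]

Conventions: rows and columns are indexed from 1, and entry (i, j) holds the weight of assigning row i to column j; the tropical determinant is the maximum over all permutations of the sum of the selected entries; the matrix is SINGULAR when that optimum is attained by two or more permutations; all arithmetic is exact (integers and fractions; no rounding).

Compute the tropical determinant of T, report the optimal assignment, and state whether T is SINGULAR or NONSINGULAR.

σ = (1, 2, 3, 4): 19 + 30 + 21 + (-3) = 67
σ = (1, 2, 4, 3): 19 + 30 + 11 + (-5) = 55
σ = (1, 3, 2, 4): 19 + (-2) + 11 + (-3) = 25
σ = (1, 3, 4, 2): 19 + (-2) + 11 + 8 = 36
σ = (1, 4, 2, 3): 19 + (-2) + 11 + (-5) = 23
σ = (1, 4, 3, 2): 19 + (-2) + 21 + 8 = 46
σ = (2, 1, 3, 4): (-7) + 0 + 21 + (-3) = 11
σ = (2, 1, 4, 3): (-7) + 0 + 11 + (-5) = -1
σ = (2, 3, 1, 4): (-7) + (-2) + 2 + (-3) = -10
σ = (2, 3, 4, 1): (-7) + (-2) + 11 + 6 = 8
σ = (2, 4, 1, 3): (-7) + (-2) + 2 + (-5) = -12
σ = (2, 4, 3, 1): (-7) + (-2) + 21 + 6 = 18
σ = (3, 1, 2, 4): 20 + 0 + 11 + (-3) = 28
σ = (3, 1, 4, 2): 20 + 0 + 11 + 8 = 39
σ = (3, 2, 1, 4): 20 + 30 + 2 + (-3) = 49
σ = (3, 2, 4, 1): 20 + 30 + 11 + 6 = 67
σ = (3, 4, 1, 2): 20 + (-2) + 2 + 8 = 28
σ = (3, 4, 2, 1): 20 + (-2) + 11 + 6 = 35
σ = (4, 1, 2, 3): 21 + 0 + 11 + (-5) = 27
σ = (4, 1, 3, 2): 21 + 0 + 21 + 8 = 50
σ = (4, 2, 1, 3): 21 + 30 + 2 + (-5) = 48
σ = (4, 2, 3, 1): 21 + 30 + 21 + 6 = 78
σ = (4, 3, 1, 2): 21 + (-2) + 2 + 8 = 29
σ = (4, 3, 2, 1): 21 + (-2) + 11 + 6 = 36
Optimal value attained by: σ = (4, 2, 3, 1).
Answer: det⊕(T) = 78; verdict: NONSINGULAR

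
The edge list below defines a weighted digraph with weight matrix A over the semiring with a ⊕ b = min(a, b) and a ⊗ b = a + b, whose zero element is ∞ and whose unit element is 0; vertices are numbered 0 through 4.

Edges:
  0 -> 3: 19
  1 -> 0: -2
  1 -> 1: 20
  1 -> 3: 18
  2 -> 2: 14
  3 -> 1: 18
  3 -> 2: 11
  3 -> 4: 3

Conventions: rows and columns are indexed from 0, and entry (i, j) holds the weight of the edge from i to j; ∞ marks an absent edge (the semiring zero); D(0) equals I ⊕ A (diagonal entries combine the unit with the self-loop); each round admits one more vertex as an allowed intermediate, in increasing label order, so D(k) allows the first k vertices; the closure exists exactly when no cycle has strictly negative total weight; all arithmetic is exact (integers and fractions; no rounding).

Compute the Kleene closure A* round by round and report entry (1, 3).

D(0):
  [0, ∞, ∞, 19, ∞]
  [-2, 0, ∞, 18, ∞]
  [∞, ∞, 0, ∞, ∞]
  [∞, 18, 11, 0, 3]
  [∞, ∞, ∞, ∞, 0]
D(1):
  [0, ∞, ∞, 19, ∞]
  [-2, 0, ∞, 17, ∞]
  [∞, ∞, 0, ∞, ∞]
  [∞, 18, 11, 0, 3]
  [∞, ∞, ∞, ∞, 0]
D(2):
  [0, ∞, ∞, 19, ∞]
  [-2, 0, ∞, 17, ∞]
  [∞, ∞, 0, ∞, ∞]
  [16, 18, 11, 0, 3]
  [∞, ∞, ∞, ∞, 0]
D(3):
  [0, ∞, ∞, 19, ∞]
  [-2, 0, ∞, 17, ∞]
  [∞, ∞, 0, ∞, ∞]
  [16, 18, 11, 0, 3]
  [∞, ∞, ∞, ∞, 0]
D(4):
  [0, 37, 30, 19, 22]
  [-2, 0, 28, 17, 20]
  [∞, ∞, 0, ∞, ∞]
  [16, 18, 11, 0, 3]
  [∞, ∞, ∞, ∞, 0]
D(5):
  [0, 37, 30, 19, 22]
  [-2, 0, 28, 17, 20]
  [∞, ∞, 0, ∞, ∞]
  [16, 18, 11, 0, 3]
  [∞, ∞, ∞, ∞, 0]
Answer: A*[1][3] = 17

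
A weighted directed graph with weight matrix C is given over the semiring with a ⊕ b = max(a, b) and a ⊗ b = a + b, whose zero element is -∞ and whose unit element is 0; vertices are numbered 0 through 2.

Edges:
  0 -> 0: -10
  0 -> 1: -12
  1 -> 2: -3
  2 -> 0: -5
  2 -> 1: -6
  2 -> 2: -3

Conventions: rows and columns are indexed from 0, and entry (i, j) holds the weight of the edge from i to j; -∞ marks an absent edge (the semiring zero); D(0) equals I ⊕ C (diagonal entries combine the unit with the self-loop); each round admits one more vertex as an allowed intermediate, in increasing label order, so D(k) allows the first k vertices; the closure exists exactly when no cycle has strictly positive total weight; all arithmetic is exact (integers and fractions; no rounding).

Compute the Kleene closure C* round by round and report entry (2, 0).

D(0):
  [0, -12, -∞]
  [-∞, 0, -3]
  [-5, -6, 0]
D(1):
  [0, -12, -∞]
  [-∞, 0, -3]
  [-5, -6, 0]
D(2):
  [0, -12, -15]
  [-∞, 0, -3]
  [-5, -6, 0]
D(3):
  [0, -12, -15]
  [-8, 0, -3]
  [-5, -6, 0]
Answer: C*[2][0] = -5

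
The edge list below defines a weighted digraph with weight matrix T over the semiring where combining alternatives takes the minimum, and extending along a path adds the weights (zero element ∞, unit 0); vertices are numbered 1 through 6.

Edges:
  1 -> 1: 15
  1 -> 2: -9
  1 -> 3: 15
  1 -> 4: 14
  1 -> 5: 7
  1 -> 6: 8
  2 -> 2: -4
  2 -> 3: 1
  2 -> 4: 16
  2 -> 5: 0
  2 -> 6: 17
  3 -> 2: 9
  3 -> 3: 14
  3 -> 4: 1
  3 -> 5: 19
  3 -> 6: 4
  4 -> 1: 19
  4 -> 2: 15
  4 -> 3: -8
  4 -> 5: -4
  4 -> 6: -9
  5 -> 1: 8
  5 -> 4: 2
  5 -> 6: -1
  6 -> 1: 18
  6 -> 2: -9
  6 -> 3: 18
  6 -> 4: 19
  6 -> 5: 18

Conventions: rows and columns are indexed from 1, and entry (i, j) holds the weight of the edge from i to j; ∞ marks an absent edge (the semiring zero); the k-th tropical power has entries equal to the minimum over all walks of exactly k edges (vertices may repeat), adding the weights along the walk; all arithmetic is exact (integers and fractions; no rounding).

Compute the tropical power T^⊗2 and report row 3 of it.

T^⊗2:
  [15, -13, -8, 7, -9, 5]
  [8, -8, -3, 2, -4, -1]
  [20, -5, -7, 15, -3, -8]
  [4, -18, 6, -7, 9, -5]
  [17, -10, -6, 18, -2, -7]
  [26, -13, -8, 7, -9, 8]
Answer: row 3 of T^⊗2 = [20, -5, -7, 15, -3, -8]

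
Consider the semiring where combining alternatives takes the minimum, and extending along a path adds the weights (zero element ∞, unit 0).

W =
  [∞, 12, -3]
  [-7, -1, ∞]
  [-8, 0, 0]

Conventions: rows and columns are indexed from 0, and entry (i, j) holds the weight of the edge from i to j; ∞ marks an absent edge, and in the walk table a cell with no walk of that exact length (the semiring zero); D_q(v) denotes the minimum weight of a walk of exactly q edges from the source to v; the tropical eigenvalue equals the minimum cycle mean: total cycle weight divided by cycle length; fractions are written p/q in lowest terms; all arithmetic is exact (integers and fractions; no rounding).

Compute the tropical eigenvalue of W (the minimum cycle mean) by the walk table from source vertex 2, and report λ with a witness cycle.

q=0: [∞, ∞, 0]
q=1: [-8, 0, 0]
q=2: [-8, -1, -11]
q=3: [-19, -11, -11]
Optimal cycle mean attained by: cycle 0->2->0, total (-3) + (-8), length 2.
Answer: λ = -11/2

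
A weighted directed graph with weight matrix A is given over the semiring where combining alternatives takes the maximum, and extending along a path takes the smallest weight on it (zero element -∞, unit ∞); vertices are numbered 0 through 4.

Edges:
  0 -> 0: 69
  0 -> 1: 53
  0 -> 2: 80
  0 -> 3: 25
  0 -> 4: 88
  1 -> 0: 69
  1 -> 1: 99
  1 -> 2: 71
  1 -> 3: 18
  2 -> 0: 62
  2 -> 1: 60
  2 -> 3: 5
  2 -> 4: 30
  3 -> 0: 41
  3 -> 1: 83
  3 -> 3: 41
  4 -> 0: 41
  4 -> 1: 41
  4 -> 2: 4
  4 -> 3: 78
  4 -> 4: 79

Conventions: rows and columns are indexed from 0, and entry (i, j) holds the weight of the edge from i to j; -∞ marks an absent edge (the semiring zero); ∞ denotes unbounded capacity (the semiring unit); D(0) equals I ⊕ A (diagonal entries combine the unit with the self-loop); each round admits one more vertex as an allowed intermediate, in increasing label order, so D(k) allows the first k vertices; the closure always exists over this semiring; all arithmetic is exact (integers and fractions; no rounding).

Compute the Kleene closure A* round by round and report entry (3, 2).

D(0):
  [∞, 53, 80, 25, 88]
  [69, ∞, 71, 18, -∞]
  [62, 60, ∞, 5, 30]
  [41, 83, -∞, ∞, -∞]
  [41, 41, 4, 78, ∞]
D(1):
  [∞, 53, 80, 25, 88]
  [69, ∞, 71, 25, 69]
  [62, 60, ∞, 25, 62]
  [41, 83, 41, ∞, 41]
  [41, 41, 41, 78, ∞]
D(2):
  [∞, 53, 80, 25, 88]
  [69, ∞, 71, 25, 69]
  [62, 60, ∞, 25, 62]
  [69, 83, 71, ∞, 69]
  [41, 41, 41, 78, ∞]
D(3):
  [∞, 60, 80, 25, 88]
  [69, ∞, 71, 25, 69]
  [62, 60, ∞, 25, 62]
  [69, 83, 71, ∞, 69]
  [41, 41, 41, 78, ∞]
D(4):
  [∞, 60, 80, 25, 88]
  [69, ∞, 71, 25, 69]
  [62, 60, ∞, 25, 62]
  [69, 83, 71, ∞, 69]
  [69, 78, 71, 78, ∞]
D(5):
  [∞, 78, 80, 78, 88]
  [69, ∞, 71, 69, 69]
  [62, 62, ∞, 62, 62]
  [69, 83, 71, ∞, 69]
  [69, 78, 71, 78, ∞]
Answer: A*[3][2] = 71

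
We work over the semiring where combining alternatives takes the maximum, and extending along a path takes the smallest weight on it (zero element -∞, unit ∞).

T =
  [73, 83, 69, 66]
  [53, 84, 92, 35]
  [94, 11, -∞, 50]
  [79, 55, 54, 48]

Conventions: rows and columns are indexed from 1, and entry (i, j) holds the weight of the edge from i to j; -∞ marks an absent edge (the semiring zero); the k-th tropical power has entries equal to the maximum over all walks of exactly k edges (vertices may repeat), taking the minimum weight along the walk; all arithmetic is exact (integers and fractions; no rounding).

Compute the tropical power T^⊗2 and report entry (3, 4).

T^⊗2:
  [73, 83, 83, 66]
  [92, 84, 84, 53]
  [73, 83, 69, 66]
  [73, 79, 69, 66]
Key observation: the optimum is the walk 3->1->4, with weight 94 min 66 = 66.
Optimal value attained by: walk 3->1->4.
Answer: (T^⊗2)[3][4] = 66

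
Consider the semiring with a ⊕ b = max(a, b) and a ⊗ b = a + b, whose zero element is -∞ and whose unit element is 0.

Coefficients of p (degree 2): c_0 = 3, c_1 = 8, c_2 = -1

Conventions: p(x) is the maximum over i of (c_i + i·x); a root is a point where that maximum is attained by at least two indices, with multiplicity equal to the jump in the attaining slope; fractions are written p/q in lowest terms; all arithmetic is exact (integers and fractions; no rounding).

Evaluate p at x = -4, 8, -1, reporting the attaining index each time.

p(-4) = max(3+0·(-4)=3, 8+1·(-4)=4, -1+2·(-4)=-9) = 4 (attained by i=1)
p(8) = max(3+0·8=3, 8+1·8=16, -1+2·8=15) = 16 (attained by i=1)
p(-1) = max(3+0·(-1)=3, 8+1·(-1)=7, -1+2·(-1)=-3) = 7 (attained by i=1)
Answer: p(-4) = 4; p(8) = 16; p(-1) = 7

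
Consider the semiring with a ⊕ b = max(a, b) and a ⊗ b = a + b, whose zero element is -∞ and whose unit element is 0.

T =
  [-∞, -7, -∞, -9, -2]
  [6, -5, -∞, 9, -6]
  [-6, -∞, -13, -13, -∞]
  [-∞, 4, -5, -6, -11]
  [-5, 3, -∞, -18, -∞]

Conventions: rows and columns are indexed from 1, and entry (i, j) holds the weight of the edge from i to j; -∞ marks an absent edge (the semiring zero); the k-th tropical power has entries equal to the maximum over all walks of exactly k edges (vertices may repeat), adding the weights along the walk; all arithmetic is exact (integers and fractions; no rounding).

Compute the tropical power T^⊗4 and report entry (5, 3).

T^⊗2:
  [-1, 1, -14, 2, -13]
  [1, 13, 4, 4, 4]
  [-19, -9, -18, -15, -8]
  [10, -1, -11, 13, -2]
  [9, -2, -23, 12, -3]
T^⊗3:
  [7, 6, -3, 10, -3]
  [19, 8, -1, 22, 7]
  [-3, -5, -20, 0, -15]
  [5, 17, 8, 8, 8]
  [4, 16, 7, 7, 7]
T^⊗4:
  [12, 14, 5, 15, 5]
  [14, 26, 17, 17, 17]
  [1, 4, -5, 4, -5]
  [23, 12, 3, 26, 11]
  [22, 11, 2, 25, 10]
Key observation: the optimum is the walk 5->2->2->4->3, with weight 3 + (-5) + 9 + (-5) = 2.
Optimal value attained by: walk 5->2->2->4->3.
Answer: (T^⊗4)[5][3] = 2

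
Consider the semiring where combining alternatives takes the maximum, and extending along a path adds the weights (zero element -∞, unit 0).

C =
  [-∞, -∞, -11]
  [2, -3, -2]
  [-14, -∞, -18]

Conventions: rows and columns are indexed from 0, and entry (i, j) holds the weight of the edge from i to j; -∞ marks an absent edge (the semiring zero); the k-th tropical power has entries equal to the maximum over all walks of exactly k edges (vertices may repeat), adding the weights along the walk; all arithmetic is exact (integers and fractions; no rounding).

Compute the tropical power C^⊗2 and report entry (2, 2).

C^⊗2:
  [-25, -∞, -29]
  [-1, -6, -5]
  [-32, -∞, -25]
Key observation: the optimum is the walk 2->0->2, with weight (-14) + (-11) = -25.
Optimal value attained by: walk 2->0->2.
Answer: (C^⊗2)[2][2] = -25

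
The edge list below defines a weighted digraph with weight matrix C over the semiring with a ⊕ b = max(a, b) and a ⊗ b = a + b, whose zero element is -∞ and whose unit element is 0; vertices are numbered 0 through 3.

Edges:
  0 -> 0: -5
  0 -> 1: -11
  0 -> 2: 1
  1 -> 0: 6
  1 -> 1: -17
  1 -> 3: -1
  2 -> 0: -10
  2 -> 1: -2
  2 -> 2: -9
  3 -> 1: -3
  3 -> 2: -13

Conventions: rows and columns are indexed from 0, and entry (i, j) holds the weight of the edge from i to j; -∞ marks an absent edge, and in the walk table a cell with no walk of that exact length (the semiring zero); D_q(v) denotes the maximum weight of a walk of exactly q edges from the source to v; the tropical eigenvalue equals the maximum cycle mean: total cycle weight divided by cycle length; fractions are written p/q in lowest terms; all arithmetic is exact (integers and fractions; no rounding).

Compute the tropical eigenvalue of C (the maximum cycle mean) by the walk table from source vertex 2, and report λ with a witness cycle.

q=0: [-∞, -∞, 0, -∞]
q=1: [-10, -2, -9, -∞]
q=2: [4, -11, -9, -3]
q=3: [-1, -6, 5, -12]
q=4: [0, 3, 0, -7]
Optimal cycle mean attained by: cycle 0->2->1->0, total 1 + (-2) + 6, length 3.
Answer: λ = 5/3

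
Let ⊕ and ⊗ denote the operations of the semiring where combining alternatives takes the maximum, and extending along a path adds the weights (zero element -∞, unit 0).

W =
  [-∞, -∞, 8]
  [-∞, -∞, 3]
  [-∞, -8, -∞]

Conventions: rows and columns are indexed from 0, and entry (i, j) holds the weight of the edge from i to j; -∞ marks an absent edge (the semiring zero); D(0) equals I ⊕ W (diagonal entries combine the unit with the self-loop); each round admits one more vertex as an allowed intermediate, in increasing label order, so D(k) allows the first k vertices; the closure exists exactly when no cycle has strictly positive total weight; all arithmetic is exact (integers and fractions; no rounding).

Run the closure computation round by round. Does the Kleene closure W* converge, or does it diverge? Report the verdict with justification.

D(0):
  [0, -∞, 8]
  [-∞, 0, 3]
  [-∞, -8, 0]
D(1):
  [0, -∞, 8]
  [-∞, 0, 3]
  [-∞, -8, 0]
D(2):
  [0, -∞, 8]
  [-∞, 0, 3]
  [-∞, -8, 0]
D(3):
  [0, 0, 8]
  [-∞, 0, 3]
  [-∞, -8, 0]
Key observation: every diagonal entry stays at the unit through all rounds, so no improving cycle exists.
Answer: CONVERGES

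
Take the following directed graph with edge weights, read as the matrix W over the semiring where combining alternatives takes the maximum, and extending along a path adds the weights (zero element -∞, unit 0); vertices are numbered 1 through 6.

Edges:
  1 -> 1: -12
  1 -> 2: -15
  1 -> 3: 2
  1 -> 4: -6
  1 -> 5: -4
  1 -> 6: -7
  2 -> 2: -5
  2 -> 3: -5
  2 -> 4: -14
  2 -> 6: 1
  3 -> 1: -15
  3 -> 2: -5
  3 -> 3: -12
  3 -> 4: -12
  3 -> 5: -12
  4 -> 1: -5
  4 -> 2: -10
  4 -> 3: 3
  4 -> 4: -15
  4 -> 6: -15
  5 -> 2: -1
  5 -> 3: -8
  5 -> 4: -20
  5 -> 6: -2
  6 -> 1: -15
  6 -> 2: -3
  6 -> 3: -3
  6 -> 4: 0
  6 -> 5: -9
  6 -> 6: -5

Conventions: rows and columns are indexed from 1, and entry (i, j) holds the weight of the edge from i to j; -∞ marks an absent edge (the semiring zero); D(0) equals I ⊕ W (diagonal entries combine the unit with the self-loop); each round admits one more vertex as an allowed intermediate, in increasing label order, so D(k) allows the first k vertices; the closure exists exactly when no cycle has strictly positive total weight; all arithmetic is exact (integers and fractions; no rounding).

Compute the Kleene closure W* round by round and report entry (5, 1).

D(0):
  [0, -15, 2, -6, -4, -7]
  [-∞, 0, -5, -14, -∞, 1]
  [-15, -5, 0, -12, -12, -∞]
  [-5, -10, 3, 0, -∞, -15]
  [-∞, -1, -8, -20, 0, -2]
  [-15, -3, -3, 0, -9, 0]
D(1):
  [0, -15, 2, -6, -4, -7]
  [-∞, 0, -5, -14, -∞, 1]
  [-15, -5, 0, -12, -12, -22]
  [-5, -10, 3, 0, -9, -12]
  [-∞, -1, -8, -20, 0, -2]
  [-15, -3, -3, 0, -9, 0]
D(2):
  [0, -15, 2, -6, -4, -7]
  [-∞, 0, -5, -14, -∞, 1]
  [-15, -5, 0, -12, -12, -4]
  [-5, -10, 3, 0, -9, -9]
  [-∞, -1, -6, -15, 0, 0]
  [-15, -3, -3, 0, -9, 0]
D(3):
  [0, -3, 2, -6, -4, -2]
  [-20, 0, -5, -14, -17, 1]
  [-15, -5, 0, -12, -12, -4]
  [-5, -2, 3, 0, -9, -1]
  [-21, -1, -6, -15, 0, 0]
  [-15, -3, -3, 0, -9, 0]
D(4):
  [0, -3, 2, -6, -4, -2]
  [-19, 0, -5, -14, -17, 1]
  [-15, -5, 0, -12, -12, -4]
  [-5, -2, 3, 0, -9, -1]
  [-20, -1, -6, -15, 0, 0]
  [-5, -2, 3, 0, -9, 0]
D(5):
  [0, -3, 2, -6, -4, -2]
  [-19, 0, -5, -14, -17, 1]
  [-15, -5, 0, -12, -12, -4]
  [-5, -2, 3, 0, -9, -1]
  [-20, -1, -6, -15, 0, 0]
  [-5, -2, 3, 0, -9, 0]
D(6):
  [0, -3, 2, -2, -4, -2]
  [-4, 0, 4, 1, -8, 1]
  [-9, -5, 0, -4, -12, -4]
  [-5, -2, 3, 0, -9, -1]
  [-5, -1, 3, 0, 0, 0]
  [-5, -2, 3, 0, -9, 0]
Answer: W*[5][1] = -5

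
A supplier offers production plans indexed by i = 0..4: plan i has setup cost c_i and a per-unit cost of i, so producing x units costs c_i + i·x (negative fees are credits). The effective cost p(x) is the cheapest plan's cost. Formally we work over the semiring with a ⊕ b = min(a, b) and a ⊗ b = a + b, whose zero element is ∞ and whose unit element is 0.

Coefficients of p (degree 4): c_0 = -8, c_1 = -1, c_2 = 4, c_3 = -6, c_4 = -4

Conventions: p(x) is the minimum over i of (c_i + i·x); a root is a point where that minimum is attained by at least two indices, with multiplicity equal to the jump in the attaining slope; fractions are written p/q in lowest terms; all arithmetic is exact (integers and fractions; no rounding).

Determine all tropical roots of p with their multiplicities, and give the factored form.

hull edge (i=0, c=-8) to (i=3, c=-6): slope 2/3, span 3
hull edge (i=3, c=-6) to (i=4, c=-4): slope 2, span 1
Factored form: p(x) = -4 ⊗ (x ⊕ (-2)) ⊗ (x ⊕ (-2/3)) ⊗ (x ⊕ (-2/3)) ⊗ (x ⊕ (-2/3))
Answer: roots = -2 (mult 1), -2/3 (mult 3)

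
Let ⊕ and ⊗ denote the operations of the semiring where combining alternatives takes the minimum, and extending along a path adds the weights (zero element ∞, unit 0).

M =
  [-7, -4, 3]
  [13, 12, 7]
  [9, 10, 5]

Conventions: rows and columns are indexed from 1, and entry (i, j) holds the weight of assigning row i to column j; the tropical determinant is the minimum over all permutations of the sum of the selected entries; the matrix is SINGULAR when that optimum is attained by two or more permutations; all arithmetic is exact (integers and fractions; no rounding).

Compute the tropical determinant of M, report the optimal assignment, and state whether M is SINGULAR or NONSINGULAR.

σ = (1, 2, 3): (-7) + 12 + 5 = 10
σ = (1, 3, 2): (-7) + 7 + 10 = 10
σ = (2, 1, 3): (-4) + 13 + 5 = 14
σ = (2, 3, 1): (-4) + 7 + 9 = 12
σ = (3, 1, 2): 3 + 13 + 10 = 26
σ = (3, 2, 1): 3 + 12 + 9 = 24
Optimal value attained by: σ = (1, 2, 3).
Answer: det⊕(M) = 10; verdict: SINGULAR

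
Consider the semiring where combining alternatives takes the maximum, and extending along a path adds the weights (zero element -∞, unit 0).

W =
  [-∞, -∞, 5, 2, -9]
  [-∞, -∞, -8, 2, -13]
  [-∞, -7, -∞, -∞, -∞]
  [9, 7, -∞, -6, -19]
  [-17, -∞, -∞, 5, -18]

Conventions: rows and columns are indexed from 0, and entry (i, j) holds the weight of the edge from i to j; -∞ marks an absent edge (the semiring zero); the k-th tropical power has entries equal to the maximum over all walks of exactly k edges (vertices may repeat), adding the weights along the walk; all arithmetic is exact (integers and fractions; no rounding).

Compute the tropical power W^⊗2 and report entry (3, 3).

W^⊗2:
  [11, 9, -∞, -4, -17]
  [11, 9, -∞, -4, -17]
  [-∞, -∞, -15, -5, -20]
  [3, 1, 14, 11, 0]
  [14, 12, -12, -1, -14]
Key observation: the optimum is the walk 3->0->3, with weight 9 + 2 = 11.
Optimal value attained by: walk 3->0->3.
Answer: (W^⊗2)[3][3] = 11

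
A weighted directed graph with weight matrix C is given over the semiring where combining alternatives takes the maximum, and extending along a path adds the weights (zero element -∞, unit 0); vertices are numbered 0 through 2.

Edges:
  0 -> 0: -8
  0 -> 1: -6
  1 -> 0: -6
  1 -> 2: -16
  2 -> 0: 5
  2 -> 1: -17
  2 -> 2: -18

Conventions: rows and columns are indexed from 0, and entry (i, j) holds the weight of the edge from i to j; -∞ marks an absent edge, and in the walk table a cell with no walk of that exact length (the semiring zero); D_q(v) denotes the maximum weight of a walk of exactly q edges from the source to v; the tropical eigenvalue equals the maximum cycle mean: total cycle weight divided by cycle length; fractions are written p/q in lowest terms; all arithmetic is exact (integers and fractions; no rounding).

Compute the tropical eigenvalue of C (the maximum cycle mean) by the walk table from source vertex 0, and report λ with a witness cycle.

q=0: [0, -∞, -∞]
q=1: [-8, -6, -∞]
q=2: [-12, -14, -22]
q=3: [-17, -18, -30]
Optimal cycle mean attained by: cycle 0->1->2->0, total (-6) + (-16) + 5, length 3.
Answer: λ = -17/3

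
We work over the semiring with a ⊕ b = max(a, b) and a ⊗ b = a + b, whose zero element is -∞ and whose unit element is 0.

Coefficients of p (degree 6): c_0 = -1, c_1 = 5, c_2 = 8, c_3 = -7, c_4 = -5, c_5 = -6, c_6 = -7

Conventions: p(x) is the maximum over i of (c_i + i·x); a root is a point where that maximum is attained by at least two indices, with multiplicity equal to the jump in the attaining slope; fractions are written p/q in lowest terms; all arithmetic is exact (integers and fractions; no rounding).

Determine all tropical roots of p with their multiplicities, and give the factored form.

hull edge (i=0, c=-1) to (i=1, c=5): slope 6, span 1
hull edge (i=1, c=5) to (i=2, c=8): slope 3, span 1
hull edge (i=2, c=8) to (i=6, c=-7): slope -15/4, span 4
Factored form: p(x) = -7 ⊗ (x ⊕ (-6)) ⊗ (x ⊕ (-3)) ⊗ (x ⊕ 15/4) ⊗ (x ⊕ 15/4) ⊗ (x ⊕ 15/4) ⊗ (x ⊕ 15/4)
Answer: roots = -6 (mult 1), -3 (mult 1), 15/4 (mult 4)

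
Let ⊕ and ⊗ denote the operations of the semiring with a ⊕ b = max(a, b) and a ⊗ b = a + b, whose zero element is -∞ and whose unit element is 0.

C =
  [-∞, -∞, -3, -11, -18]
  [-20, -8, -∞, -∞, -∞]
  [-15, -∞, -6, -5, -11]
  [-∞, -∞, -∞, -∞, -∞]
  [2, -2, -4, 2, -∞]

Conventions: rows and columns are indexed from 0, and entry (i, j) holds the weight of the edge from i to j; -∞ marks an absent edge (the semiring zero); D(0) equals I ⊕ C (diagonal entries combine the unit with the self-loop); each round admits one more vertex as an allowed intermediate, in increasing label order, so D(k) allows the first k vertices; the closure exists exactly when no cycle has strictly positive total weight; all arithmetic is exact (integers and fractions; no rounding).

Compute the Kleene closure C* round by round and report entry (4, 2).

D(0):
  [0, -∞, -3, -11, -18]
  [-20, 0, -∞, -∞, -∞]
  [-15, -∞, 0, -5, -11]
  [-∞, -∞, -∞, 0, -∞]
  [2, -2, -4, 2, 0]
D(1):
  [0, -∞, -3, -11, -18]
  [-20, 0, -23, -31, -38]
  [-15, -∞, 0, -5, -11]
  [-∞, -∞, -∞, 0, -∞]
  [2, -2, -1, 2, 0]
D(2):
  [0, -∞, -3, -11, -18]
  [-20, 0, -23, -31, -38]
  [-15, -∞, 0, -5, -11]
  [-∞, -∞, -∞, 0, -∞]
  [2, -2, -1, 2, 0]
D(3):
  [0, -∞, -3, -8, -14]
  [-20, 0, -23, -28, -34]
  [-15, -∞, 0, -5, -11]
  [-∞, -∞, -∞, 0, -∞]
  [2, -2, -1, 2, 0]
D(4):
  [0, -∞, -3, -8, -14]
  [-20, 0, -23, -28, -34]
  [-15, -∞, 0, -5, -11]
  [-∞, -∞, -∞, 0, -∞]
  [2, -2, -1, 2, 0]
D(5):
  [0, -16, -3, -8, -14]
  [-20, 0, -23, -28, -34]
  [-9, -13, 0, -5, -11]
  [-∞, -∞, -∞, 0, -∞]
  [2, -2, -1, 2, 0]
Answer: C*[4][2] = -1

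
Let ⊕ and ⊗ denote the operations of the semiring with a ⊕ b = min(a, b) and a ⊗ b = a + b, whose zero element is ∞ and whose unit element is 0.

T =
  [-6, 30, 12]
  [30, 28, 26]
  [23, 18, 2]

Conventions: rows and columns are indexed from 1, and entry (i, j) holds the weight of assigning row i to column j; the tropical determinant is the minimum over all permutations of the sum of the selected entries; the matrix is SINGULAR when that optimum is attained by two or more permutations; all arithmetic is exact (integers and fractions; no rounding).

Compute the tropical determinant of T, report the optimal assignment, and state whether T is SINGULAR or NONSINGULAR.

σ = (1, 2, 3): (-6) + 28 + 2 = 24
σ = (1, 3, 2): (-6) + 26 + 18 = 38
σ = (2, 1, 3): 30 + 30 + 2 = 62
σ = (2, 3, 1): 30 + 26 + 23 = 79
σ = (3, 1, 2): 12 + 30 + 18 = 60
σ = (3, 2, 1): 12 + 28 + 23 = 63
Optimal value attained by: σ = (1, 2, 3).
Answer: det⊕(T) = 24; verdict: NONSINGULAR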